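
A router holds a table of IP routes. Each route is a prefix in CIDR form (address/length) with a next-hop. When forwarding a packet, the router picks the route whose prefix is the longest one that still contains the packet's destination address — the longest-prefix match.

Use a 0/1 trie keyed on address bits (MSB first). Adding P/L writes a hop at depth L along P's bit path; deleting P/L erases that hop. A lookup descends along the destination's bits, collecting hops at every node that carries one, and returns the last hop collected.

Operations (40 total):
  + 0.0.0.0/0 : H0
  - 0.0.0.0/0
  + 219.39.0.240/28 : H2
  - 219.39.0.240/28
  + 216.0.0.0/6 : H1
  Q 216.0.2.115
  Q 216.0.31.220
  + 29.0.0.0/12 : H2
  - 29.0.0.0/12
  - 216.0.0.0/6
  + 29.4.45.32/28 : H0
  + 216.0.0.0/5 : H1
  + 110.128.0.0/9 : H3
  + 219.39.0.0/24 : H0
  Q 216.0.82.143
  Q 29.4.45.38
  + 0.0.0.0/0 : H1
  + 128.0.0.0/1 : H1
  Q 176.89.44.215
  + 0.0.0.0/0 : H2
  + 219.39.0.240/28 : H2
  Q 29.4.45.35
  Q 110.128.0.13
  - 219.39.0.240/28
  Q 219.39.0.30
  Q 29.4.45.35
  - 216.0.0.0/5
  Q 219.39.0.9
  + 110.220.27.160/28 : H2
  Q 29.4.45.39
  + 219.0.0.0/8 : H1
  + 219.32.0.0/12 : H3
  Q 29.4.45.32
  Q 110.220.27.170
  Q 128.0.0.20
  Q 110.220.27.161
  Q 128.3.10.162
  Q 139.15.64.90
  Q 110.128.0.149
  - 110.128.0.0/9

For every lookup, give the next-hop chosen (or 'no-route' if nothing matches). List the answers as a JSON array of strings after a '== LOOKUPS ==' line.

Apply in order:
  + 0.0.0.0/0 (H0) depth=0
  del 0.0.0.0/0 (clear depth 0)
  + 219.39.0.240/28 (H2) depth=28
  del 219.39.0.240/28 (clear depth 28)
  + 216.0.0.0/6 (H1) depth=6
  Q 216.0.2.115: descend 110110 ; hops seen [H1] ; pick H1
  Q 216.0.31.220: descend 110110 ; hops seen [H1] ; pick H1
  + 29.0.0.0/12 (H2) depth=12
  del 29.0.0.0/12 (clear depth 12)
  del 216.0.0.0/6 (clear depth 6)
  + 29.4.45.32/28 (H0) depth=28
  + 216.0.0.0/5 (H1) depth=5
  + 110.128.0.0/9 (H3) depth=9
  + 219.39.0.0/24 (H0) depth=24
  Q 216.0.82.143: descend 110110 ; hops seen [H1] ; pick H1
  Q 29.4.45.38: descend 0001110100000100001011010010 ; hops seen [H0] ; pick H0
  + 0.0.0.0/0 (H1) depth=0
  + 128.0.0.0/1 (H1) depth=1
  Q 176.89.44.215: descend 1 ; hops seen [H1,H1] ; pick H1
  + 0.0.0.0/0 (H2) depth=0
  + 219.39.0.240/28 (H2) depth=28
  Q 29.4.45.35: descend 0001110100000100001011010010 ; hops seen [H2,H0] ; pick H0
  Q 110.128.0.13: descend 011011101 ; hops seen [H2,H3] ; pick H3
  del 219.39.0.240/28 (clear depth 28)
  Q 219.39.0.30: descend 110110110010011100000000 ; hops seen [H2,H1,H1,H0] ; pick H0
  Q 29.4.45.35: descend 0001110100000100001011010010 ; hops seen [H2,H0] ; pick H0
  del 216.0.0.0/5 (clear depth 5)
  Q 219.39.0.9: descend 110110110010011100000000 ; hops seen [H2,H1,H0] ; pick H0
  + 110.220.27.160/28 (H2) depth=28
  Q 29.4.45.39: descend 0001110100000100001011010010 ; hops seen [H2,H0] ; pick H0
  + 219.0.0.0/8 (H1) depth=8
  + 219.32.0.0/12 (H3) depth=12
  Q 29.4.45.32: descend 0001110100000100001011010010 ; hops seen [H2,H0] ; pick H0
  Q 110.220.27.170: descend 0110111011011100000110111010 ; hops seen [H2,H3,H2] ; pick H2
  Q 128.0.0.20: descend 1 ; hops seen [H2,H1] ; pick H1
  Q 110.220.27.161: descend 0110111011011100000110111010 ; hops seen [H2,H3,H2] ; pick H2
  Q 128.3.10.162: descend 1 ; hops seen [H2,H1] ; pick H1
  Q 139.15.64.90: descend 1 ; hops seen [H2,H1] ; pick H1
  Q 110.128.0.149: descend 011011101 ; hops seen [H2,H3] ; pick H3
  del 110.128.0.0/9 (clear depth 9)

== LOOKUPS ==
["H1","H1","H1","H0","H1","H0","H3","H0","H0","H0","H0","H0","H2","H1","H2","H1","H1","H3"]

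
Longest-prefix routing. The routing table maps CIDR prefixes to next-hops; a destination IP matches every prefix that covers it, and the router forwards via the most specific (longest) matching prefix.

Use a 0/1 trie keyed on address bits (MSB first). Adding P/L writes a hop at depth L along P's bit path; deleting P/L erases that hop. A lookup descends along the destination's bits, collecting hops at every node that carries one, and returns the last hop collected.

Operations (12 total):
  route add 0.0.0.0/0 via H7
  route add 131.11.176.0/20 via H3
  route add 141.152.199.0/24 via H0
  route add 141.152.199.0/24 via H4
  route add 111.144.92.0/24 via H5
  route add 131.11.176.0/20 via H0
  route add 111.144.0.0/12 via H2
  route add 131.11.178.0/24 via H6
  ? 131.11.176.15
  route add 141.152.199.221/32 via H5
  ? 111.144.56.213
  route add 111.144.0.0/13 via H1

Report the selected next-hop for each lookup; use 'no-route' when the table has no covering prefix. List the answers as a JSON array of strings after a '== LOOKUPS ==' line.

Process each operation:
  + 0.0.0.0/0 (H7) depth=0
  + 131.11.176.0/20 (H3) depth=20
  + 141.152.199.0/24 (H0) depth=24
  + 141.152.199.0/24 (H4) depth=24
  + 111.144.92.0/24 (H5) depth=24
  + 131.11.176.0/20 (H0) depth=20
  + 111.144.0.0/12 (H2) depth=12
  + 131.11.178.0/24 (H6) depth=24
  Q 131.11.176.15: descend 1000001100001011101100 ; hops seen [H7,H0] ; pick H0
  + 141.152.199.221/32 (H5) depth=32
  Q 111.144.56.213: descend 01101111100100000 ; hops seen [H7,H2] ; pick H2
  + 111.144.0.0/13 (H1) depth=13

== LOOKUPS ==
["H0","H2"]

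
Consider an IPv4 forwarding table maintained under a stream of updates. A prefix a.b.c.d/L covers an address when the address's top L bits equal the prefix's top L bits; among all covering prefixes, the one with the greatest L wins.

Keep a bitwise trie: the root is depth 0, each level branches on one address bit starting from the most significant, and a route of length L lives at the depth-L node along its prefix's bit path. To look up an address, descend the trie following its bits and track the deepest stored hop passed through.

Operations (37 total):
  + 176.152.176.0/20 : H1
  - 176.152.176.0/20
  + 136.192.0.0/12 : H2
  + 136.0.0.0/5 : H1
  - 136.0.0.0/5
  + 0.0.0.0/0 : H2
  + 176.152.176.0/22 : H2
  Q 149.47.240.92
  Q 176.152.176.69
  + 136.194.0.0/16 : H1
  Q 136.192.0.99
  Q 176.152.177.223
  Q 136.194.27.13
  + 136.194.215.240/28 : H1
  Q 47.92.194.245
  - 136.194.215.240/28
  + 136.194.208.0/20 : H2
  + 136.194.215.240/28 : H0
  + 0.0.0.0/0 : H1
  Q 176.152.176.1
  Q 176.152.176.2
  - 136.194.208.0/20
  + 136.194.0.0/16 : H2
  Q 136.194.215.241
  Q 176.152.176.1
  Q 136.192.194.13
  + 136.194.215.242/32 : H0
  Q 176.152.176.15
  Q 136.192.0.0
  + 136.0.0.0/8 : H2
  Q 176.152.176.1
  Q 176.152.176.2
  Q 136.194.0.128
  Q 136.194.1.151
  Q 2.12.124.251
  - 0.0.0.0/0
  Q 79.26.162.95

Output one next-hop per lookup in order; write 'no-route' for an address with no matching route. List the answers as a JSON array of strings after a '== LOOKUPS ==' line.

Trace:
  + 176.152.176.0/20 (H1) depth=20
  - 176.152.176.0/20 clear@20
  + 136.192.0.0/12 (H2) depth=12
  + 136.0.0.0/5 (H1) depth=5
  - 136.0.0.0/5 clear@5
  + 0.0.0.0/0 (H2) depth=0
  + 176.152.176.0/22 (H2) depth=22
  ? 149.47.240.92  path d0:H2→d1:-→d2:-→d3:-  best=H2
  ? 176.152.176.69  path d0:H2→d1:-→d2:-→d3:-→d4:-→d5:-→d6:-→d7:-→d8:-→d9:-→d10:-→d11:-→d12:-→d13:-→d14:-→d15:-→d16:-→d17:-→d18:-→d19:-→d20:-→d21:-→d22:H2  best=H2
  + 136.194.0.0/16 (H1) depth=16
  ? 136.192.0.99  path d0:H2→d1:-→d2:-→d3:-→d4:-→d5:-→d6:-→d7:-→d8:-→d9:-→d10:-→d11:-→d12:H2→d13:-→d14:-  best=H2
  ? 176.152.177.223  path d0:H2→d1:-→d2:-→d3:-→d4:-→d5:-→d6:-→d7:-→d8:-→d9:-→d10:-→d11:-→d12:-→d13:-→d14:-→d15:-→d16:-→d17:-→d18:-→d19:-→d20:-→d21:-→d22:H2  best=H2
  ? 136.194.27.13  path d0:H2→d1:-→d2:-→d3:-→d4:-→d5:-→d6:-→d7:-→d8:-→d9:-→d10:-→d11:-→d12:H2→d13:-→d14:-→d15:-→d16:H1  best=H1
  + 136.194.215.240/28 (H1) depth=28
  ? 47.92.194.245  path d0:H2  best=H2
  - 136.194.215.240/28 clear@28
  + 136.194.208.0/20 (H2) depth=20
  + 136.194.215.240/28 (H0) depth=28
  + 0.0.0.0/0 (H1) depth=0
  ? 176.152.176.1  path d0:H1→d1:-→d2:-→d3:-→d4:-→d5:-→d6:-→d7:-→d8:-→d9:-→d10:-→d11:-→d12:-→d13:-→d14:-→d15:-→d16:-→d17:-→d18:-→d19:-→d20:-→d21:-→d22:H2  best=H2
  ? 176.152.176.2  path d0:H1→d1:-→d2:-→d3:-→d4:-→d5:-→d6:-→d7:-→d8:-→d9:-→d10:-→d11:-→d12:-→d13:-→d14:-→d15:-→d16:-→d17:-→d18:-→d19:-→d20:-→d21:-→d22:H2  best=H2
  - 136.194.208.0/20 clear@20
  + 136.194.0.0/16 (H2) depth=16
  ? 136.194.215.241  path d0:H1→d1:-→d2:-→d3:-→d4:-→d5:-→d6:-→d7:-→d8:-→d9:-→d10:-→d11:-→d12:H2→d13:-→d14:-→d15:-→d16:H2→d17:-→d18:-→d19:-→d20:-→d21:-→d22:-→d23:-→d24:-→d25:-→d26:-→d27:-→d28:H0  best=H0
  ? 176.152.176.1  path d0:H1→d1:-→d2:-→d3:-→d4:-→d5:-→d6:-→d7:-→d8:-→d9:-→d10:-→d11:-→d12:-→d13:-→d14:-→d15:-→d16:-→d17:-→d18:-→d19:-→d20:-→d21:-→d22:H2  best=H2
  ? 136.192.194.13  path d0:H1→d1:-→d2:-→d3:-→d4:-→d5:-→d6:-→d7:-→d8:-→d9:-→d10:-→d11:-→d12:H2→d13:-→d14:-  best=H2
  + 136.194.215.242/32 (H0) depth=32
  ? 176.152.176.15  path d0:H1→d1:-→d2:-→d3:-→d4:-→d5:-→d6:-→d7:-→d8:-→d9:-→d10:-→d11:-→d12:-→d13:-→d14:-→d15:-→d16:-→d17:-→d18:-→d19:-→d20:-→d21:-→d22:H2  best=H2
  ? 136.192.0.0  path d0:H1→d1:-→d2:-→d3:-→d4:-→d5:-→d6:-→d7:-→d8:-→d9:-→d10:-→d11:-→d12:H2→d13:-→d14:-  best=H2
  + 136.0.0.0/8 (H2) depth=8
  ? 176.152.176.1  path d0:H1→d1:-→d2:-→d3:-→d4:-→d5:-→d6:-→d7:-→d8:-→d9:-→d10:-→d11:-→d12:-→d13:-→d14:-→d15:-→d16:-→d17:-→d18:-→d19:-→d20:-→d21:-→d22:H2  best=H2
  ? 176.152.176.2  path d0:H1→d1:-→d2:-→d3:-→d4:-→d5:-→d6:-→d7:-→d8:-→d9:-→d10:-→d11:-→d12:-→d13:-→d14:-→d15:-→d16:-→d17:-→d18:-→d19:-→d20:-→d21:-→d22:H2  best=H2
  ? 136.194.0.128  path d0:H1→d1:-→d2:-→d3:-→d4:-→d5:-→d6:-→d7:-→d8:H2→d9:-→d10:-→d11:-→d12:H2→d13:-→d14:-→d15:-→d16:H2  best=H2
  ? 136.194.1.151  path d0:H1→d1:-→d2:-→d3:-→d4:-→d5:-→d6:-→d7:-→d8:H2→d9:-→d10:-→d11:-→d12:H2→d13:-→d14:-→d15:-→d16:H2  best=H2
  ? 2.12.124.251  path d0:H1  best=H1
  - 0.0.0.0/0 clear@0
  ? 79.26.162.95  path d0:-  best=no-route

== LOOKUPS ==
["H2","H2","H2","H2","H1","H2","H2","H2","H0","H2","H2","H2","H2","H2","H2","H2","H2","H1","no-route"]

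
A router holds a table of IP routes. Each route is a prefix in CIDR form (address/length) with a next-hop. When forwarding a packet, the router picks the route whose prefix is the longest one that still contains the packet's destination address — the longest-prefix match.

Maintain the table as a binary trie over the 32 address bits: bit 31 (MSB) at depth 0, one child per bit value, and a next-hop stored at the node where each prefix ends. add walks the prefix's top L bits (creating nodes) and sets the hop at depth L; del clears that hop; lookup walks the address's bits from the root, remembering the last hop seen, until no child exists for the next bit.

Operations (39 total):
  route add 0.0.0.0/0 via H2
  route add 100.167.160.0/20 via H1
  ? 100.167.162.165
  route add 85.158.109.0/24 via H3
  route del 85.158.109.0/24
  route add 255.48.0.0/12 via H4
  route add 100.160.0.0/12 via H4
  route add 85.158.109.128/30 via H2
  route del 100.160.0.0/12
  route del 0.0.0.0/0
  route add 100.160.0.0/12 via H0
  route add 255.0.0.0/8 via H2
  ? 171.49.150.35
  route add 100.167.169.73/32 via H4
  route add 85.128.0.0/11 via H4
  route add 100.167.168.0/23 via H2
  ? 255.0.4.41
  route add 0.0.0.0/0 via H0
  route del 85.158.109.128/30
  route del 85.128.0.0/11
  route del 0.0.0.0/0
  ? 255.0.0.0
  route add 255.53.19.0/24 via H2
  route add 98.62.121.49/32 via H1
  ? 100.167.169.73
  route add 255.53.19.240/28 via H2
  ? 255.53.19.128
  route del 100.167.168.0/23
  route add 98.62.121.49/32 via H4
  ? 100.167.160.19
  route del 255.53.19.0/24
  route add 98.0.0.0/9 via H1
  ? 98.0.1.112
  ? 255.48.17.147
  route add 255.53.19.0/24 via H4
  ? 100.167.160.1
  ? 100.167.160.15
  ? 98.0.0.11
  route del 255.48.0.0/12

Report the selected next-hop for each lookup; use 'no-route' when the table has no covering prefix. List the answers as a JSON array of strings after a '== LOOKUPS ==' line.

Process each operation:
  + 0.0.0.0/0 (H2) depth=0
  + 100.167.160.0/20 (H1) depth=20
  lookup 100.167.162.165: bits 01100100101001111010 walk d0:H2→d1:-→d2:-→d3:-→d4:-→d5:-→d6:-→d7:-→d8:-→d9:-→d10:-→d11:-→d12:-→d13:-→d14:-→d15:-→d16:-→d17:-→d18:-→d19:-→d20:H1 -> H1
  + 85.158.109.0/24 (H3) depth=24
  del 85.158.109.0/24 (clear depth 24)
  + 255.48.0.0/12 (H4) depth=12
  + 100.160.0.0/12 (H4) depth=12
  + 85.158.109.128/30 (H2) depth=30
  del 100.160.0.0/12 (clear depth 12)
  del 0.0.0.0/0 (clear depth 0)
  + 100.160.0.0/12 (H0) depth=12
  + 255.0.0.0/8 (H2) depth=8
  lookup 171.49.150.35: bits 1 walk d0:-→d1:- -> no-route
  + 100.167.169.73/32 (H4) depth=32
  + 85.128.0.0/11 (H4) depth=11
  + 100.167.168.0/23 (H2) depth=23
  lookup 255.0.4.41: bits 1111111100 walk d0:-→d1:-→d2:-→d3:-→d4:-→d5:-→d6:-→d7:-→d8:H2→d9:-→d10:- -> H2
  + 0.0.0.0/0 (H0) depth=0
  del 85.158.109.128/30 (clear depth 30)
  del 85.128.0.0/11 (clear depth 11)
  del 0.0.0.0/0 (clear depth 0)
  lookup 255.0.0.0: bits 1111111100 walk d0:-→d1:-→d2:-→d3:-→d4:-→d5:-→d6:-→d7:-→d8:H2→d9:-→d10:- -> H2
  + 255.53.19.0/24 (H2) depth=24
  + 98.62.121.49/32 (H1) depth=32
  lookup 100.167.169.73: bits 01100100101001111010100101001001 walk d0:-→d1:-→d2:-→d3:-→d4:-→d5:-→d6:-→d7:-→d8:-→d9:-→d10:-→d11:-→d12:H0→d13:-→d14:-→d15:-→d16:-→d17:-→d18:-→d19:-→d20:H1→d21:-→d22:-→d23:H2→d24:-→d25:-→d26:-→d27:-→d28:-→d29:-→d30:-→d31:-→d32:H4 -> H4
  + 255.53.19.240/28 (H2) depth=28
  lookup 255.53.19.128: bits 1111111100110101000100111 walk d0:-→d1:-→d2:-→d3:-→d4:-→d5:-→d6:-→d7:-→d8:H2→d9:-→d10:-→d11:-→d12:H4→d13:-→d14:-→d15:-→d16:-→d17:-→d18:-→d19:-→d20:-→d21:-→d22:-→d23:-→d24:H2→d25:- -> H2
  del 100.167.168.0/23 (clear depth 23)
  + 98.62.121.49/32 (H4) depth=32
  lookup 100.167.160.19: bits 01100100101001111010 walk d0:-→d1:-→d2:-→d3:-→d4:-→d5:-→d6:-→d7:-→d8:-→d9:-→d10:-→d11:-→d12:H0→d13:-→d14:-→d15:-→d16:-→d17:-→d18:-→d19:-→d20:H1 -> H1
  del 255.53.19.0/24 (clear depth 24)
  + 98.0.0.0/9 (H1) depth=9
  lookup 98.0.1.112: bits 0110001000 walk d0:-→d1:-→d2:-→d3:-→d4:-→d5:-→d6:-→d7:-→d8:-→d9:H1→d10:- -> H1
  lookup 255.48.17.147: bits 1111111100110 walk d0:-→d1:-→d2:-→d3:-→d4:-→d5:-→d6:-→d7:-→d8:H2→d9:-→d10:-→d11:-→d12:H4→d13:- -> H4
  + 255.53.19.0/24 (H4) depth=24
  lookup 100.167.160.1: bits 01100100101001111010 walk d0:-→d1:-→d2:-→d3:-→d4:-→d5:-→d6:-→d7:-→d8:-→d9:-→d10:-→d11:-→d12:H0→d13:-→d14:-→d15:-→d16:-→d17:-→d18:-→d19:-→d20:H1 -> H1
  lookup 100.167.160.15: bits 01100100101001111010 walk d0:-→d1:-→d2:-→d3:-→d4:-→d5:-→d6:-→d7:-→d8:-→d9:-→d10:-→d11:-→d12:H0→d13:-→d14:-→d15:-→d16:-→d17:-→d18:-→d19:-→d20:H1 -> H1
  lookup 98.0.0.11: bits 0110001000 walk d0:-→d1:-→d2:-→d3:-→d4:-→d5:-→d6:-→d7:-→d8:-→d9:H1→d10:- -> H1
  del 255.48.0.0/12 (clear depth 12)

== LOOKUPS ==
["H1","no-route","H2","H2","H4","H2","H1","H1","H4","H1","H1","H1"]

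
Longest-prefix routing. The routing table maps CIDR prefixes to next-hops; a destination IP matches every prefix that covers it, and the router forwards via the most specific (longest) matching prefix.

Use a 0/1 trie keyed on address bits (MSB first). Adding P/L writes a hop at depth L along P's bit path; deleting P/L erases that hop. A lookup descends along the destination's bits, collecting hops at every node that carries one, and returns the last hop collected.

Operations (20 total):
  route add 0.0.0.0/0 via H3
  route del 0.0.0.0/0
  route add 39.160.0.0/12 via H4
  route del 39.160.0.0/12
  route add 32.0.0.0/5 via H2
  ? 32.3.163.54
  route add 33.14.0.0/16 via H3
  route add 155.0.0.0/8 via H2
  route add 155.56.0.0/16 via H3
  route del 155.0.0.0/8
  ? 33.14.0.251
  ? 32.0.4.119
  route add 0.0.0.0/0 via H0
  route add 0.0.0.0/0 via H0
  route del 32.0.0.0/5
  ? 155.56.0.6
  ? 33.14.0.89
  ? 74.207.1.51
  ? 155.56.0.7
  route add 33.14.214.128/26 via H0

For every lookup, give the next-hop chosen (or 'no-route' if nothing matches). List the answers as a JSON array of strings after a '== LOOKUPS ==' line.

Process each operation:
  + 0.0.0.0/0 (H3) depth=0
  del 0.0.0.0/0 (clear depth 0)
  + 39.160.0.0/12 (H4) depth=12
  del 39.160.0.0/12 (clear depth 12)
  + 32.0.0.0/5 (H2) depth=5
  lookup 32.3.163.54: bits 00100 walk d0:-→d1:-→d2:-→d3:-→d4:-→d5:H2 -> H2
  + 33.14.0.0/16 (H3) depth=16
  + 155.0.0.0/8 (H2) depth=8
  + 155.56.0.0/16 (H3) depth=16
  del 155.0.0.0/8 (clear depth 8)
  lookup 33.14.0.251: bits 0010000100001110 walk d0:-→d1:-→d2:-→d3:-→d4:-→d5:H2→d6:-→d7:-→d8:-→d9:-→d10:-→d11:-→d12:-→d13:-→d14:-→d15:-→d16:H3 -> H3
  lookup 32.0.4.119: bits 0010000 walk d0:-→d1:-→d2:-→d3:-→d4:-→d5:H2→d6:-→d7:- -> H2
  + 0.0.0.0/0 (H0) depth=0
  + 0.0.0.0/0 (H0) depth=0
  del 32.0.0.0/5 (clear depth 5)
  lookup 155.56.0.6: bits 1001101100111000 walk d0:H0→d1:-→d2:-→d3:-→d4:-→d5:-→d6:-→d7:-→d8:-→d9:-→d10:-→d11:-→d12:-→d13:-→d14:-→d15:-→d16:H3 -> H3
  lookup 33.14.0.89: bits 0010000100001110 walk d0:H0→d1:-→d2:-→d3:-→d4:-→d5:-→d6:-→d7:-→d8:-→d9:-→d10:-→d11:-→d12:-→d13:-→d14:-→d15:-→d16:H3 -> H3
  lookup 74.207.1.51: bits 0 walk d0:H0→d1:- -> H0
  lookup 155.56.0.7: bits 1001101100111000 walk d0:H0→d1:-→d2:-→d3:-→d4:-→d5:-→d6:-→d7:-→d8:-→d9:-→d10:-→d11:-→d12:-→d13:-→d14:-→d15:-→d16:H3 -> H3
  + 33.14.214.128/26 (H0) depth=26

== LOOKUPS ==
["H2","H3","H2","H3","H3","H0","H3"]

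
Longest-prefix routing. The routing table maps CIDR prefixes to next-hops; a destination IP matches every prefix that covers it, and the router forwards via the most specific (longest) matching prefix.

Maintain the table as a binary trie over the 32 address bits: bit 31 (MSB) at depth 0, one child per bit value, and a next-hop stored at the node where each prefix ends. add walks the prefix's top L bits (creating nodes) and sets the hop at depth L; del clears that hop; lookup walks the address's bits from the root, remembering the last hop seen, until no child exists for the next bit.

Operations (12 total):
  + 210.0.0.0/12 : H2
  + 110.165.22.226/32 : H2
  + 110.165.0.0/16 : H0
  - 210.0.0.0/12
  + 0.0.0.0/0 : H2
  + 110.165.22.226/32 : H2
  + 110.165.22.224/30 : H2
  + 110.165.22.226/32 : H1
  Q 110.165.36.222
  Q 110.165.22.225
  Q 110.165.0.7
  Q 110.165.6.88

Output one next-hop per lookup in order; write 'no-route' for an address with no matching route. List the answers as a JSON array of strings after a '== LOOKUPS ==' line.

Trace:
  add 210.0.0.0/12 -> H2 at depth 12
  add 110.165.22.226/32 -> H2 at depth 32
  add 110.165.0.0/16 -> H0 at depth 16
  - 210.0.0.0/12 clear@12
  add 0.0.0.0/0 -> H2 at depth 0
  add 110.165.22.226/32 -> H2 at depth 32
  add 110.165.22.224/30 -> H2 at depth 30
  add 110.165.22.226/32 -> H1 at depth 32
  lookup 110.165.36.222: bits 011011101010010100 walk d0:H2→d1:-→d2:-→d3:-→d4:-→d5:-→d6:-→d7:-→d8:-→d9:-→d10:-→d11:-→d12:-→d13:-→d14:-→d15:-→d16:H0→d17:-→d18:- -> H0
  lookup 110.165.22.225: bits 011011101010010100010110111000 walk d0:H2→d1:-→d2:-→d3:-→d4:-→d5:-→d6:-→d7:-→d8:-→d9:-→d10:-→d11:-→d12:-→d13:-→d14:-→d15:-→d16:H0→d17:-→d18:-→d19:-→d20:-→d21:-→d22:-→d23:-→d24:-→d25:-→d26:-→d27:-→d28:-→d29:-→d30:H2 -> H2
  lookup 110.165.0.7: bits 0110111010100101000 walk d0:H2→d1:-→d2:-→d3:-→d4:-→d5:-→d6:-→d7:-→d8:-→d9:-→d10:-→d11:-→d12:-→d13:-→d14:-→d15:-→d16:H0→d17:-→d18:-→d19:- -> H0
  lookup 110.165.6.88: bits 0110111010100101000 walk d0:H2→d1:-→d2:-→d3:-→d4:-→d5:-→d6:-→d7:-→d8:-→d9:-→d10:-→d11:-→d12:-→d13:-→d14:-→d15:-→d16:H0→d17:-→d18:-→d19:- -> H0

== LOOKUPS ==
["H0","H2","H0","H0"]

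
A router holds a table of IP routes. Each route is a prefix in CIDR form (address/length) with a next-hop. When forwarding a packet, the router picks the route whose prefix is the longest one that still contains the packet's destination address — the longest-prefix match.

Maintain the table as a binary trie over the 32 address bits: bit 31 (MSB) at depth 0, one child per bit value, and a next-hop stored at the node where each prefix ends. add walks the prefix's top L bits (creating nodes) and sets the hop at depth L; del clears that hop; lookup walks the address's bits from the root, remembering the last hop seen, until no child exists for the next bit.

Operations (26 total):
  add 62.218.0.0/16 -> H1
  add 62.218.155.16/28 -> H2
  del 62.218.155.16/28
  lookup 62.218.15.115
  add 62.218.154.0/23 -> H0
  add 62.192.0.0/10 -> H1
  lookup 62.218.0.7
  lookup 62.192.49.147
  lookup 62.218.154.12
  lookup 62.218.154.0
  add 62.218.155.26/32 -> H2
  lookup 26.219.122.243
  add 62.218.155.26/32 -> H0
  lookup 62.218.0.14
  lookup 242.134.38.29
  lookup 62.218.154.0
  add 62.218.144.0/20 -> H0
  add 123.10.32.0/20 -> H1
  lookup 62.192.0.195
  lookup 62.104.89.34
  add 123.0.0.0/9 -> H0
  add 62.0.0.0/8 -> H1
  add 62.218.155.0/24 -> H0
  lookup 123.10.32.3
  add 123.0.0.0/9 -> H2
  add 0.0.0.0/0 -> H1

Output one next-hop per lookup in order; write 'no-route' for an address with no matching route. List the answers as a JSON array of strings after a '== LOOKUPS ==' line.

Apply in order:
  add 62.218.0.0/16 -> H1 at depth 16
  add 62.218.155.16/28 -> H2 at depth 28
  del 62.218.155.16/28 (clear depth 28)
  Q 62.218.15.115: descend 0011111011011010 ; hops seen [H1] ; pick H1
  add 62.218.154.0/23 -> H0 at depth 23
  add 62.192.0.0/10 -> H1 at depth 10
  Q 62.218.0.7: descend 0011111011011010 ; hops seen [H1,H1] ; pick H1
  Q 62.192.49.147: descend 00111110110 ; hops seen [H1] ; pick H1
  Q 62.218.154.12: descend 00111110110110101001101 ; hops seen [H1,H1,H0] ; pick H0
  Q 62.218.154.0: descend 00111110110110101001101 ; hops seen [H1,H1,H0] ; pick H0
  add 62.218.155.26/32 -> H2 at depth 32
  Q 26.219.122.243: descend 00 ; hops seen [∅] ; pick no-route
  add 62.218.155.26/32 -> H0 at depth 32
  Q 62.218.0.14: descend 0011111011011010 ; hops seen [H1,H1] ; pick H1
  Q 242.134.38.29: descend ε ; hops seen [∅] ; pick no-route
  Q 62.218.154.0: descend 00111110110110101001101 ; hops seen [H1,H1,H0] ; pick H0
  add 62.218.144.0/20 -> H0 at depth 20
  add 123.10.32.0/20 -> H1 at depth 20
  Q 62.192.0.195: descend 00111110110 ; hops seen [H1] ; pick H1
  Q 62.104.89.34: descend 00111110 ; hops seen [∅] ; pick no-route
  add 123.0.0.0/9 -> H0 at depth 9
  add 62.0.0.0/8 -> H1 at depth 8
  add 62.218.155.0/24 -> H0 at depth 24
  Q 123.10.32.3: descend 01111011000010100010 ; hops seen [H0,H1] ; pick H1
  add 123.0.0.0/9 -> H2 at depth 9
  add 0.0.0.0/0 -> H1 at depth 0

== LOOKUPS ==
["H1","H1","H1","H0","H0","no-route","H1","no-route","H0","H1","no-route","H1"]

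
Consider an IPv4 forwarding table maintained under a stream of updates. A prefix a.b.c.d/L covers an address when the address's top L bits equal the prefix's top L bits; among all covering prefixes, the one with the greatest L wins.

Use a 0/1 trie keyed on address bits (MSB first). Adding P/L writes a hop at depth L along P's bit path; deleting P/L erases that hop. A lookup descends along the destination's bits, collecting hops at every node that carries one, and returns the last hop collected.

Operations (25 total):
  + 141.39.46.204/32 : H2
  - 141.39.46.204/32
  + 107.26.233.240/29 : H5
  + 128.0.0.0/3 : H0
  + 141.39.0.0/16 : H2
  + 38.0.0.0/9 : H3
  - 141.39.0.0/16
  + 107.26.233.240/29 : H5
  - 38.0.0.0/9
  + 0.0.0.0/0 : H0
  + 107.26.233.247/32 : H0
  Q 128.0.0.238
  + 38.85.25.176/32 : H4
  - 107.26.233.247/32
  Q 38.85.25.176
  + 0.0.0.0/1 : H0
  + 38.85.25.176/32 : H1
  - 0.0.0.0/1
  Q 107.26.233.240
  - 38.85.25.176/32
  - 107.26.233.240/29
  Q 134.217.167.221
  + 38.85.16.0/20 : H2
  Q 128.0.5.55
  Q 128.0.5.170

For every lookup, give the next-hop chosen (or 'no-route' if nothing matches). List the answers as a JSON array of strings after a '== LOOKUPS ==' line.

Process each operation:
  + 141.39.46.204/32 (H2) depth=32
  del 141.39.46.204/32 (clear depth 32)
  + 107.26.233.240/29 (H5) depth=29
  + 128.0.0.0/3 (H0) depth=3
  + 141.39.0.0/16 (H2) depth=16
  + 38.0.0.0/9 (H3) depth=9
  del 141.39.0.0/16 (clear depth 16)
  + 107.26.233.240/29 (H5) depth=29
  del 38.0.0.0/9 (clear depth 9)
  + 0.0.0.0/0 (H0) depth=0
  + 107.26.233.247/32 (H0) depth=32
  lookup 128.0.0.238: bits 1000 walk d0:H0→d1:-→d2:-→d3:H0→d4:- -> H0
  + 38.85.25.176/32 (H4) depth=32
  del 107.26.233.247/32 (clear depth 32)
  lookup 38.85.25.176: bits 00100110010101010001100110110000 walk d0:H0→d1:-→d2:-→d3:-→d4:-→d5:-→d6:-→d7:-→d8:-→d9:-→d10:-→d11:-→d12:-→d13:-→d14:-→d15:-→d16:-→d17:-→d18:-→d19:-→d20:-→d21:-→d22:-→d23:-→d24:-→d25:-→d26:-→d27:-→d28:-→d29:-→d30:-→d31:-→d32:H4 -> H4
  + 0.0.0.0/1 (H0) depth=1
  + 38.85.25.176/32 (H1) depth=32
  del 0.0.0.0/1 (clear depth 1)
  lookup 107.26.233.240: bits 01101011000110101110100111110 walk d0:H0→d1:-→d2:-→d3:-→d4:-→d5:-→d6:-→d7:-→d8:-→d9:-→d10:-→d11:-→d12:-→d13:-→d14:-→d15:-→d16:-→d17:-→d18:-→d19:-→d20:-→d21:-→d22:-→d23:-→d24:-→d25:-→d26:-→d27:-→d28:-→d29:H5 -> H5
  del 38.85.25.176/32 (clear depth 32)
  del 107.26.233.240/29 (clear depth 29)
  lookup 134.217.167.221: bits 1000 walk d0:H0→d1:-→d2:-→d3:H0→d4:- -> H0
  + 38.85.16.0/20 (H2) depth=20
  lookup 128.0.5.55: bits 1000 walk d0:H0→d1:-→d2:-→d3:H0→d4:- -> H0
  lookup 128.0.5.170: bits 1000 walk d0:H0→d1:-→d2:-→d3:H0→d4:- -> H0

== LOOKUPS ==
["H0","H4","H5","H0","H0","H0"]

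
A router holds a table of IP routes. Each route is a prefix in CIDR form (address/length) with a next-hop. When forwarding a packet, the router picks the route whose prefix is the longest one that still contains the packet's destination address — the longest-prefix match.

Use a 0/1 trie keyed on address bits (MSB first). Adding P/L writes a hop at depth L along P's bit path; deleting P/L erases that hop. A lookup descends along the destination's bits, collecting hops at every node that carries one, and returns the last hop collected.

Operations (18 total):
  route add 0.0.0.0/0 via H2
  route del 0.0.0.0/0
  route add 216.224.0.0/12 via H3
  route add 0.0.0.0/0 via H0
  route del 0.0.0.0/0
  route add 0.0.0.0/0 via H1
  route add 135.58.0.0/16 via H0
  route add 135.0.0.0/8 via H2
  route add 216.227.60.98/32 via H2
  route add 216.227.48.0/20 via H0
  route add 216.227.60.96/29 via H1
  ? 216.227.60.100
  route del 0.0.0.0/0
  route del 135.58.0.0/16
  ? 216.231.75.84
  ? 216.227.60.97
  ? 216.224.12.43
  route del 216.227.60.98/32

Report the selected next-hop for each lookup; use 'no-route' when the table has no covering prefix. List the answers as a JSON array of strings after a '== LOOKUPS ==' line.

Trace:
  + 0.0.0.0/0 (H2) depth=0
  del 0.0.0.0/0 (clear depth 0)
  + 216.224.0.0/12 (H3) depth=12
  + 0.0.0.0/0 (H0) depth=0
  del 0.0.0.0/0 (clear depth 0)
  + 0.0.0.0/0 (H1) depth=0
  + 135.58.0.0/16 (H0) depth=16
  + 135.0.0.0/8 (H2) depth=8
  + 216.227.60.98/32 (H2) depth=32
  + 216.227.48.0/20 (H0) depth=20
  + 216.227.60.96/29 (H1) depth=29
  ? 216.227.60.100  path d0:H1→d1:-→d2:-→d3:-→d4:-→d5:-→d6:-→d7:-→d8:-→d9:-→d10:-→d11:-→d12:H3→d13:-→d14:-→d15:-→d16:-→d17:-→d18:-→d19:-→d20:H0→d21:-→d22:-→d23:-→d24:-→d25:-→d26:-→d27:-→d28:-→d29:H1  best=H1
  del 0.0.0.0/0 (clear depth 0)
  del 135.58.0.0/16 (clear depth 16)
  ? 216.231.75.84  path d0:-→d1:-→d2:-→d3:-→d4:-→d5:-→d6:-→d7:-→d8:-→d9:-→d10:-→d11:-→d12:H3→d13:-  best=H3
  ? 216.227.60.97  path d0:-→d1:-→d2:-→d3:-→d4:-→d5:-→d6:-→d7:-→d8:-→d9:-→d10:-→d11:-→d12:H3→d13:-→d14:-→d15:-→d16:-→d17:-→d18:-→d19:-→d20:H0→d21:-→d22:-→d23:-→d24:-→d25:-→d26:-→d27:-→d28:-→d29:H1→d30:-  best=H1
  ? 216.224.12.43  path d0:-→d1:-→d2:-→d3:-→d4:-→d5:-→d6:-→d7:-→d8:-→d9:-→d10:-→d11:-→d12:H3→d13:-→d14:-  best=H3
  del 216.227.60.98/32 (clear depth 32)

== LOOKUPS ==
["H1","H3","H1","H3"]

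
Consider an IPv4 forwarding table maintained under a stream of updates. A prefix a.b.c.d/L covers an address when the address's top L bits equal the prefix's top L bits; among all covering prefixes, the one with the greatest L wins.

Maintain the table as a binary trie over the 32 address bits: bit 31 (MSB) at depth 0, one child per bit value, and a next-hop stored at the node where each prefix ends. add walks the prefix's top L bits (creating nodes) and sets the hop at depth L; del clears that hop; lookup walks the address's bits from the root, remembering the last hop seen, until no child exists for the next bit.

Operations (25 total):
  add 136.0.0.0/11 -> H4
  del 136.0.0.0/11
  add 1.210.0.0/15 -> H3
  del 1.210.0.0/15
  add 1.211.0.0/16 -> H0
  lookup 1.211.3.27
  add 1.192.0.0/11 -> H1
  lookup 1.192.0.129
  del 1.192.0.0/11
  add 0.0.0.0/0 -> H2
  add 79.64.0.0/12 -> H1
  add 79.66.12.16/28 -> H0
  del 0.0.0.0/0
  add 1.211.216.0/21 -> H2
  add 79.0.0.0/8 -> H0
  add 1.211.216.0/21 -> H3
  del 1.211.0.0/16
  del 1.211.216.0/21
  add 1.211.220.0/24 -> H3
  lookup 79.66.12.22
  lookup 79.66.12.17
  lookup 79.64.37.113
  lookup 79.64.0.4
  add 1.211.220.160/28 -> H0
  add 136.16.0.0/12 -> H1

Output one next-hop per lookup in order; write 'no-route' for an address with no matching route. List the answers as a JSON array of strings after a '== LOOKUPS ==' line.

Trace:
  + 136.0.0.0/11 (H4) depth=11
  del 136.0.0.0/11 (clear depth 11)
  + 1.210.0.0/15 (H3) depth=15
  del 1.210.0.0/15 (clear depth 15)
  + 1.211.0.0/16 (H0) depth=16
  Q 1.211.3.27: descend 0000000111010011 ; hops seen [H0] ; pick H0
  + 1.192.0.0/11 (H1) depth=11
  Q 1.192.0.129: descend 00000001110 ; hops seen [H1] ; pick H1
  del 1.192.0.0/11 (clear depth 11)
  + 0.0.0.0/0 (H2) depth=0
  + 79.64.0.0/12 (H1) depth=12
  + 79.66.12.16/28 (H0) depth=28
  del 0.0.0.0/0 (clear depth 0)
  + 1.211.216.0/21 (H2) depth=21
  + 79.0.0.0/8 (H0) depth=8
  + 1.211.216.0/21 (H3) depth=21
  del 1.211.0.0/16 (clear depth 16)
  del 1.211.216.0/21 (clear depth 21)
  + 1.211.220.0/24 (H3) depth=24
  Q 79.66.12.22: descend 0100111101000010000011000001 ; hops seen [H0,H1,H0] ; pick H0
  Q 79.66.12.17: descend 0100111101000010000011000001 ; hops seen [H0,H1,H0] ; pick H0
  Q 79.64.37.113: descend 01001111010000 ; hops seen [H0,H1] ; pick H1
  Q 79.64.0.4: descend 01001111010000 ; hops seen [H0,H1] ; pick H1
  + 1.211.220.160/28 (H0) depth=28
  + 136.16.0.0/12 (H1) depth=12

== LOOKUPS ==
["H0","H1","H0","H0","H1","H1"]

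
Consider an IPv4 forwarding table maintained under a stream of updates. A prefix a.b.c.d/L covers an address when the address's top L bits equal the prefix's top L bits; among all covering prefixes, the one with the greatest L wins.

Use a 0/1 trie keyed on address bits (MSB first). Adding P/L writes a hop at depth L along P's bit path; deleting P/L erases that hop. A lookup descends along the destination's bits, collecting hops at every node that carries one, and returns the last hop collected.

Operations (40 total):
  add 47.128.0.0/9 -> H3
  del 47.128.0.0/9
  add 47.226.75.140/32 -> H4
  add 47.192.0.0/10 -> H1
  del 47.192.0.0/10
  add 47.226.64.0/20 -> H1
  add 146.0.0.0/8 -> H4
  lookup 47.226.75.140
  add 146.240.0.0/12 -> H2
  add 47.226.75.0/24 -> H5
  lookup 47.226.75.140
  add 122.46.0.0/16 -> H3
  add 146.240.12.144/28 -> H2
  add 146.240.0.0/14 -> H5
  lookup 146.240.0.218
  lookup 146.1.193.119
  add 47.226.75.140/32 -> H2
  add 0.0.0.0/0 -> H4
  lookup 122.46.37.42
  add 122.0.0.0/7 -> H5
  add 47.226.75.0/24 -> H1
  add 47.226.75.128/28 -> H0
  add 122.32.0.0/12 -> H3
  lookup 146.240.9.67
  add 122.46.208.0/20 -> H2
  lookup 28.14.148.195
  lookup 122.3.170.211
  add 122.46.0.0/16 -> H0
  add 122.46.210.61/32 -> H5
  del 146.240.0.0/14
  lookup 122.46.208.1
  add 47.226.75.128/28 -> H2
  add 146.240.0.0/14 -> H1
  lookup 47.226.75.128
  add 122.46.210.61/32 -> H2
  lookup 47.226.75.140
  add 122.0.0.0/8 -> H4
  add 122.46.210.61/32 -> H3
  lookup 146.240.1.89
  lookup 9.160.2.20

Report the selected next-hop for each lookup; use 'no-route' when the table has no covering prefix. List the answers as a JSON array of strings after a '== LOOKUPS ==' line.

Process each operation:
  add 47.128.0.0/9 -> H3 at depth 9
  - 47.128.0.0/9 clear@9
  add 47.226.75.140/32 -> H4 at depth 32
  add 47.192.0.0/10 -> H1 at depth 10
  - 47.192.0.0/10 clear@10
  add 47.226.64.0/20 -> H1 at depth 20
  add 146.0.0.0/8 -> H4 at depth 8
  ? 47.226.75.140  path d0:-→d1:-→d2:-→d3:-→d4:-→d5:-→d6:-→d7:-→d8:-→d9:-→d10:-→d11:-→d12:-→d13:-→d14:-→d15:-→d16:-→d17:-→d18:-→d19:-→d20:H1→d21:-→d22:-→d23:-→d24:-→d25:-→d26:-→d27:-→d28:-→d29:-→d30:-→d31:-→d32:H4  best=H4
  add 146.240.0.0/12 -> H2 at depth 12
  add 47.226.75.0/24 -> H5 at depth 24
  ? 47.226.75.140  path d0:-→d1:-→d2:-→d3:-→d4:-→d5:-→d6:-→d7:-→d8:-→d9:-→d10:-→d11:-→d12:-→d13:-→d14:-→d15:-→d16:-→d17:-→d18:-→d19:-→d20:H1→d21:-→d22:-→d23:-→d24:H5→d25:-→d26:-→d27:-→d28:-→d29:-→d30:-→d31:-→d32:H4  best=H4
  add 122.46.0.0/16 -> H3 at depth 16
  add 146.240.12.144/28 -> H2 at depth 28
  add 146.240.0.0/14 -> H5 at depth 14
  ? 146.240.0.218  path d0:-→d1:-→d2:-→d3:-→d4:-→d5:-→d6:-→d7:-→d8:H4→d9:-→d10:-→d11:-→d12:H2→d13:-→d14:H5→d15:-→d16:-→d17:-→d18:-→d19:-→d20:-  best=H5
  ? 146.1.193.119  path d0:-→d1:-→d2:-→d3:-→d4:-→d5:-→d6:-→d7:-→d8:H4  best=H4
  add 47.226.75.140/32 -> H2 at depth 32
  add 0.0.0.0/0 -> H4 at depth 0
  ? 122.46.37.42  path d0:H4→d1:-→d2:-→d3:-→d4:-→d5:-→d6:-→d7:-→d8:-→d9:-→d10:-→d11:-→d12:-→d13:-→d14:-→d15:-→d16:H3  best=H3
  add 122.0.0.0/7 -> H5 at depth 7
  add 47.226.75.0/24 -> H1 at depth 24
  add 47.226.75.128/28 -> H0 at depth 28
  add 122.32.0.0/12 -> H3 at depth 12
  ? 146.240.9.67  path d0:H4→d1:-→d2:-→d3:-→d4:-→d5:-→d6:-→d7:-→d8:H4→d9:-→d10:-→d11:-→d12:H2→d13:-→d14:H5→d15:-→d16:-→d17:-→d18:-→d19:-→d20:-→d21:-  best=H5
  add 122.46.208.0/20 -> H2 at depth 20
  ? 28.14.148.195  path d0:H4→d1:-→d2:-  best=H4
  ? 122.3.170.211  path d0:H4→d1:-→d2:-→d3:-→d4:-→d5:-→d6:-→d7:H5→d8:-→d9:-→d10:-  best=H5
  add 122.46.0.0/16 -> H0 at depth 16
  add 122.46.210.61/32 -> H5 at depth 32
  - 146.240.0.0/14 clear@14
  ? 122.46.208.1  path d0:H4→d1:-→d2:-→d3:-→d4:-→d5:-→d6:-→d7:H5→d8:-→d9:-→d10:-→d11:-→d12:H3→d13:-→d14:-→d15:-→d16:H0→d17:-→d18:-→d19:-→d20:H2→d21:-→d22:-  best=H2
  add 47.226.75.128/28 -> H2 at depth 28
  add 146.240.0.0/14 -> H1 at depth 14
  ? 47.226.75.128  path d0:H4→d1:-→d2:-→d3:-→d4:-→d5:-→d6:-→d7:-→d8:-→d9:-→d10:-→d11:-→d12:-→d13:-→d14:-→d15:-→d16:-→d17:-→d18:-→d19:-→d20:H1→d21:-→d22:-→d23:-→d24:H1→d25:-→d26:-→d27:-→d28:H2  best=H2
  add 122.46.210.61/32 -> H2 at depth 32
  ? 47.226.75.140  path d0:H4→d1:-→d2:-→d3:-→d4:-→d5:-→d6:-→d7:-→d8:-→d9:-→d10:-→d11:-→d12:-→d13:-→d14:-→d15:-→d16:-→d17:-→d18:-→d19:-→d20:H1→d21:-→d22:-→d23:-→d24:H1→d25:-→d26:-→d27:-→d28:H2→d29:-→d30:-→d31:-→d32:H2  best=H2
  add 122.0.0.0/8 -> H4 at depth 8
  add 122.46.210.61/32 -> H3 at depth 32
  ? 146.240.1.89  path d0:H4→d1:-→d2:-→d3:-→d4:-→d5:-→d6:-→d7:-→d8:H4→d9:-→d10:-→d11:-→d12:H2→d13:-→d14:H1→d15:-→d16:-→d17:-→d18:-→d19:-→d20:-  best=H1
  ? 9.160.2.20  path d0:H4→d1:-→d2:-  best=H4

== LOOKUPS ==
["H4","H4","H5","H4","H3","H5","H4","H5","H2","H2","H2","H1","H4"]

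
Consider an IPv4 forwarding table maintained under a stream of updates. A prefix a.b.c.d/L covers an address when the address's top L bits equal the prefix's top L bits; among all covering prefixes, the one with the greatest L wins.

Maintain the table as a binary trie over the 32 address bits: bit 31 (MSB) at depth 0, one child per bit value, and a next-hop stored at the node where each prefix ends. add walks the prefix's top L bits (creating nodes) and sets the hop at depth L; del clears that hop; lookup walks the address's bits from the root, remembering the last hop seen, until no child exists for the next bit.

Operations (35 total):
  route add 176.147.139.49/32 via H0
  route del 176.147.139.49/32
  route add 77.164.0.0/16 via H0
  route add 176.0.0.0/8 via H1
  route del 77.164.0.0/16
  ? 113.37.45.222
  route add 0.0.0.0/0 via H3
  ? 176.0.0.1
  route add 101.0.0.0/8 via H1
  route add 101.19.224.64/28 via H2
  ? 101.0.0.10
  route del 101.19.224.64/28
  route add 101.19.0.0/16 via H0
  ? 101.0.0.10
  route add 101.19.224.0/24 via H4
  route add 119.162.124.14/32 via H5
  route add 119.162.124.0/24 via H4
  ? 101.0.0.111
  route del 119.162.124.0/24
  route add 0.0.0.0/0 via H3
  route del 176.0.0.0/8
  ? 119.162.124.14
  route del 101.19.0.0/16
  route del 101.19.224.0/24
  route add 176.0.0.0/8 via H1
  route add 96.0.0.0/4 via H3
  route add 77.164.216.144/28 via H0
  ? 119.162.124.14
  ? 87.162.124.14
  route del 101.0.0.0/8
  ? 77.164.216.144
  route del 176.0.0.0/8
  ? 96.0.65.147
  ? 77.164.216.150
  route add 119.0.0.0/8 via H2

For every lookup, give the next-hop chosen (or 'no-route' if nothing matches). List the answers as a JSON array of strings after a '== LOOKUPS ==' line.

Apply in order:
  + 176.147.139.49/32 (H0) depth=32
  del 176.147.139.49/32 (clear depth 32)
  + 77.164.0.0/16 (H0) depth=16
  + 176.0.0.0/8 (H1) depth=8
  del 77.164.0.0/16 (clear depth 16)
  ? 113.37.45.222  path d0:-→d1:-→d2:-  best=no-route
  + 0.0.0.0/0 (H3) depth=0
  ? 176.0.0.1  path d0:H3→d1:-→d2:-→d3:-→d4:-→d5:-→d6:-→d7:-→d8:H1  best=H1
  + 101.0.0.0/8 (H1) depth=8
  + 101.19.224.64/28 (H2) depth=28
  ? 101.0.0.10  path d0:H3→d1:-→d2:-→d3:-→d4:-→d5:-→d6:-→d7:-→d8:H1→d9:-→d10:-→d11:-  best=H1
  del 101.19.224.64/28 (clear depth 28)
  + 101.19.0.0/16 (H0) depth=16
  ? 101.0.0.10  path d0:H3→d1:-→d2:-→d3:-→d4:-→d5:-→d6:-→d7:-→d8:H1→d9:-→d10:-→d11:-  best=H1
  + 101.19.224.0/24 (H4) depth=24
  + 119.162.124.14/32 (H5) depth=32
  + 119.162.124.0/24 (H4) depth=24
  ? 101.0.0.111  path d0:H3→d1:-→d2:-→d3:-→d4:-→d5:-→d6:-→d7:-→d8:H1→d9:-→d10:-→d11:-  best=H1
  del 119.162.124.0/24 (clear depth 24)
  + 0.0.0.0/0 (H3) depth=0
  del 176.0.0.0/8 (clear depth 8)
  ? 119.162.124.14  path d0:H3→d1:-→d2:-→d3:-→d4:-→d5:-→d6:-→d7:-→d8:-→d9:-→d10:-→d11:-→d12:-→d13:-→d14:-→d15:-→d16:-→d17:-→d18:-→d19:-→d20:-→d21:-→d22:-→d23:-→d24:-→d25:-→d26:-→d27:-→d28:-→d29:-→d30:-→d31:-→d32:H5  best=H5
  del 101.19.0.0/16 (clear depth 16)
  del 101.19.224.0/24 (clear depth 24)
  + 176.0.0.0/8 (H1) depth=8
  + 96.0.0.0/4 (H3) depth=4
  + 77.164.216.144/28 (H0) depth=28
  ? 119.162.124.14  path d0:H3→d1:-→d2:-→d3:-→d4:-→d5:-→d6:-→d7:-→d8:-→d9:-→d10:-→d11:-→d12:-→d13:-→d14:-→d15:-→d16:-→d17:-→d18:-→d19:-→d20:-→d21:-→d22:-→d23:-→d24:-→d25:-→d26:-→d27:-→d28:-→d29:-→d30:-→d31:-→d32:H5  best=H5
  ? 87.162.124.14  path d0:H3→d1:-→d2:-→d3:-  best=H3
  del 101.0.0.0/8 (clear depth 8)
  ? 77.164.216.144  path d0:H3→d1:-→d2:-→d3:-→d4:-→d5:-→d6:-→d7:-→d8:-→d9:-→d10:-→d11:-→d12:-→d13:-→d14:-→d15:-→d16:-→d17:-→d18:-→d19:-→d20:-→d21:-→d22:-→d23:-→d24:-→d25:-→d26:-→d27:-→d28:H0  best=H0
  del 176.0.0.0/8 (clear depth 8)
  ? 96.0.65.147  path d0:H3→d1:-→d2:-→d3:-→d4:H3→d5:-  best=H3
  ? 77.164.216.150  path d0:H3→d1:-→d2:-→d3:-→d4:-→d5:-→d6:-→d7:-→d8:-→d9:-→d10:-→d11:-→d12:-→d13:-→d14:-→d15:-→d16:-→d17:-→d18:-→d19:-→d20:-→d21:-→d22:-→d23:-→d24:-→d25:-→d26:-→d27:-→d28:H0  best=H0
  + 119.0.0.0/8 (H2) depth=8

== LOOKUPS ==
["no-route","H1","H1","H1","H1","H5","H5","H3","H0","H3","H0"]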